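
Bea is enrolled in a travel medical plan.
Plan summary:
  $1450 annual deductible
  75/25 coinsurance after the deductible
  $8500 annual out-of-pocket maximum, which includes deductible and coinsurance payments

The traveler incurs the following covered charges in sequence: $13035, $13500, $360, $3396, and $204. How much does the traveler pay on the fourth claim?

$688.75

#1 ($13035): $1450 finishes the deductible; $11585 goes to coinsurance; traveler's 25% is $2896.25. Traveler pays $4346.25; OOP now $4346.25.
#2 ($13500): deductible met; 25% of $13500 = $3375. Traveler pays $3375; OOP now $7721.25.
#3 ($360): deductible already satisfied, so traveler's share is 25% × $360 = $90. Traveler owes $90 (running OOP $7811.25).
#4 ($3396): deductible already satisfied, so traveler's share is 25% × $3396 = $849. Adding that to $7811.25 gives $8660.25, past the $8500 cap; traveler pays only $8500 − $7811.25 = $688.75.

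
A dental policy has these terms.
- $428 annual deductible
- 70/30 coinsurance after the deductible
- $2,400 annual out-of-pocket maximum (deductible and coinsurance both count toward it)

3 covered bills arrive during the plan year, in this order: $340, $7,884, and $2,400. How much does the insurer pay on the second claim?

$5,824

#1 ($340): fully absorbed by the deductible. Cost to patient: $340. OOP to date $340. Plan pays $340 − $340 = $0.
#2 ($7,884): $88 finishes the deductible; $7,796 goes to coinsurance; patient's 30% is $2,338.80. Claim cost before the cap: $88 + $2,338.80 = $2,426.80. OOP would hit $2,766.80 > $2,400, so the cap limits the patient to $2,400 − $340 = $2,060. Insurer: $7,884 − $2,060 = $5,824.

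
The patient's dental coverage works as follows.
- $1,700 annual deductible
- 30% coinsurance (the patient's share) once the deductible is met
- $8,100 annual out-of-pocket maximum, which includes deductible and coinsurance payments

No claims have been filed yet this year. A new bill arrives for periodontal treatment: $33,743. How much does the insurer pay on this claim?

$25,643

Nothing has been paid toward the $1,700 deductible, so the first $1,700 of this charge is applied there.
That leaves $33,743 − $1,700 = $32,043 for coinsurance.
30% of $32,043 = $9,612.90 falls to the patient.
That puts the patient's cost at $1,700 + $9,612.90 = $11,312.90 before any cap.
That would bring total out-of-pocket to $11,312.90, past the $8,100 cap. The patient is capped at $8,100 − $0 = $8,100 on this claim.
The insurer covers the remainder: $33,743 − $8,100 = $25,643.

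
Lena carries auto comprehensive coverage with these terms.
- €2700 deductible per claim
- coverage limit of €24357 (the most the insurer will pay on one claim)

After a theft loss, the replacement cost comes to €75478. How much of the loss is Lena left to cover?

€51121

Subtract the deductible: €75478 − €2700 = €72778.
The €24357 per-incident cap binds; insurer pays €24357.
Out of pocket: €75478 − €24357 = €51121.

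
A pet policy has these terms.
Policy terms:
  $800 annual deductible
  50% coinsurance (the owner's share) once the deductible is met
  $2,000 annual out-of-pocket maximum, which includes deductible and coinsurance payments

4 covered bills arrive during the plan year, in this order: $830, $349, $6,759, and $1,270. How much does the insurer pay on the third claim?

$5,748.50

Bill 1, $830: $800 finishes the deductible; $30 goes to coinsurance; owner's 50% is $15. Cost to owner: $815. OOP to date $815. Plan pays $830 − $815 = $15.
Bill 2, $349: deductible already satisfied, so owner's share is 50% × $349 = $174.50. Owner pays $174.50; OOP now $989.50. Plan pays $349 − $174.50 = $174.50.
Bill 3, $6,759: 50% coinsurance on $6,759 = $3,379.50. OOP would hit $4,369 > $2,000, so the cap limits the owner to $2,000 − $989.50 = $1,010.50. Plan pays $6,759 − $1,010.50 = $5,748.50.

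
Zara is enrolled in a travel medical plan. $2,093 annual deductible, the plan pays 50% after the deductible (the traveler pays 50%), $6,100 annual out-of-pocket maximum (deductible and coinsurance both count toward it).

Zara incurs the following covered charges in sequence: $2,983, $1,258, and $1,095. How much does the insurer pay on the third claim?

#1 ($2,983): deductible takes $2,093, $890 remains; coinsurance $890 × 50% = $445. Traveler owes $2,538 (running OOP $2,538). Insurer: $2,983 − $2,538 = $445.
#2 ($1,258): deductible already satisfied, so traveler's share is 50% × $1,258 = $629. Traveler pays $629; OOP now $3,167. Plan pays $1,258 − $629 = $629.
#3 ($1,095): deductible already satisfied, so traveler's share is 50% × $1,095 = $547.50. Traveler pays $547.50; OOP now $3,714.50. Plan pays $1,095 − $547.50 = $547.50.

$547.50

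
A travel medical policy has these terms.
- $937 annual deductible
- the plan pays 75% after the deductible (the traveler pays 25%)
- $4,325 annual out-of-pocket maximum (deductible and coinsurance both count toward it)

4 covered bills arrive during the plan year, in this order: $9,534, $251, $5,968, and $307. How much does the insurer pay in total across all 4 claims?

$11,735

Bill 1, $9,534: $937 to deductible, leaving $8,597; coinsurance $8,597 × 25% = $2,149.25. Cost to traveler: $3,086.25. OOP to date $3,086.25. Plan pays $9,534 − $3,086.25 = $6,447.75.
Bill 2, $251: 25% coinsurance on $251 = $62.75. Traveler owes $62.75 (running OOP $3,149). Plan pays $251 − $62.75 = $188.25.
Bill 3, $5,968: deductible met; 25% of $5,968 = $1,492. Adding that to $3,149 gives $4,641, past the $4,325 cap; traveler pays only $4,325 − $3,149 = $1,176. Insurer: $5,968 − $1,176 = $4,792.
Bill 4, $307: deductible already satisfied, so traveler's share is 25% × $307 = $76.75. OOP would hit $4,401.75 > $4,325, so the cap limits the traveler to $4,325 − $4,325 = $0. Plan pays $307 − $0 = $307.
Insurer total = bills − traveler's total = $16,060 − $4,325 = $11,735.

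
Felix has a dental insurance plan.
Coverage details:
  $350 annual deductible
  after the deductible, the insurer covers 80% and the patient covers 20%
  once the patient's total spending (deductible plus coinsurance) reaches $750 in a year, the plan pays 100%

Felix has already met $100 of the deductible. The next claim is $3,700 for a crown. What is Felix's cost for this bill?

$650

Deductible still to meet: $350 − $100 = $250.
After the $250 deductible portion, $3,700 − $250 = $3,450 is subject to coinsurance.
Patient's 20% share of $3,450 is $690.
Patient responsibility before any cap: $250 + $690 = $940.
That would bring total out-of-pocket to $1,040, past the $750 cap. The patient is capped at $750 − $100 = $650 on this claim.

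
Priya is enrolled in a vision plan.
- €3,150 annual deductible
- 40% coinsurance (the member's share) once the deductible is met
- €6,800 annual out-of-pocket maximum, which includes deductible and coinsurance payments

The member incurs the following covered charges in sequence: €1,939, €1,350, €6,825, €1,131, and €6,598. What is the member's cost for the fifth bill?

Bill 1, €1,939: fully absorbed by the deductible. Member owes €1,939 (running OOP €1,939).
Bill 2, €1,350: €1,211 to deductible, leaving €139; coinsurance €139 × 40% = €55.60. Member pays €1,266.60; OOP now €3,205.60.
Bill 3, €6,825: deductible already satisfied, so member's share is 40% × €6,825 = €2,730. Cost to member: €2,730. OOP to date €5,935.60.
Bill 4, €1,131: 40% coinsurance on €1,131 = €452.40. Member owes €452.40 (running OOP €6,388).
Bill 5, €6,598: 40% coinsurance on €6,598 = €2,639.20. Adding that to €6,388 gives €9,027.20, past the €6,800 cap; member pays only €6,800 − €6,388 = €412.

€412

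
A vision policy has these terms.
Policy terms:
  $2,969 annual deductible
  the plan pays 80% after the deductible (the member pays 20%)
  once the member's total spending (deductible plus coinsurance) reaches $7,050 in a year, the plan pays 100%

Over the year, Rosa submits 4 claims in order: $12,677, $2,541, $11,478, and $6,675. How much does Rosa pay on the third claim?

$1,631.20

Claim 1 — $12,677: deductible takes $2,969, $9,708 remains; coinsurance $9,708 × 20% = $1,941.60. Member owes $4,910.60 (running OOP $4,910.60).
Claim 2 — $2,541: deductible already satisfied, so member's share is 20% × $2,541 = $508.20. Member pays $508.20; OOP now $5,418.80.
Claim 3 — $11,478: deductible already satisfied, so member's share is 20% × $11,478 = $2,295.60. That would push OOP to $7,714.40, over the $7,050 cap, so member pays $7,050 − $5,418.80 = $1,631.20.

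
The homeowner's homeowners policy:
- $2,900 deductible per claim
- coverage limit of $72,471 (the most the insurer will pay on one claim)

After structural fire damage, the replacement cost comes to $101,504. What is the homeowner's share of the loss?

$29,033

After the deductible, $101,504 − $2,900 = $98,604 remains.
$98,604 exceeds the $72,471 limit, so the insurer pays the limit: $72,471.
Out of pocket: $101,504 − $72,471 = $29,033.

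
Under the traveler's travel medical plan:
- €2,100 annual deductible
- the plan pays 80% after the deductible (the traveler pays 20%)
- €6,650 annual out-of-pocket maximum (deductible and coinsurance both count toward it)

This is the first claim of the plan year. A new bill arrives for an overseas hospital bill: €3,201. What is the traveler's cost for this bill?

Nothing has been paid toward the €2,100 deductible, so the first €2,100 of this charge is applied there.
The remaining €1,101 (= €3,201 − €2,100) moves to coinsurance.
Coinsurance: €1,101 × 20% = €220.20.
So the traveler owes €2,100 + €220.20 = €2,320.20 before any cap.
Year-to-date out-of-pocket becomes €0 + €2,320.20 = €2,320.20, still under the €6,650 maximum, so no cap applies.

€2,320.20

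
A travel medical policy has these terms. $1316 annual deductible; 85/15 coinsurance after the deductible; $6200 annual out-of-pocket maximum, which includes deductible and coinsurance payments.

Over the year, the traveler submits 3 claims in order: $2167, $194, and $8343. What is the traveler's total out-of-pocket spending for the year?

$2724.20

Claim 1 ($2167): $1316 to deductible, leaving $851; coinsurance $851 × 15% = $127.65. Cost to traveler: $1443.65. OOP to date $1443.65.
Claim 2 ($194): deductible met; 15% of $194 = $29.10. Traveler owes $29.10 (running OOP $1472.75).
Claim 3 ($8343): deductible met; 15% of $8343 = $1251.45. Traveler owes $1251.45 (running OOP $2724.20).
Summing the traveler's payments: $1443.65 + $29.10 + $1251.45 = $2724.20.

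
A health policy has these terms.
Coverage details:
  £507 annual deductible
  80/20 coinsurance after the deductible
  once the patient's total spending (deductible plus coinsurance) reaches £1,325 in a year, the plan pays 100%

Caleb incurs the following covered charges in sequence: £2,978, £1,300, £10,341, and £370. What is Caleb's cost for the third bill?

Bill 1, £2,978: £507 finishes the deductible; £2,471 goes to coinsurance; 20% of £2,471 = £494.20. Patient owes £1,001.20 (running OOP £1,001.20).
Bill 2, £1,300: 20% coinsurance on £1,300 = £260. Patient owes £260 (running OOP £1,261.20).
Bill 3, £10,341: deductible already satisfied, so patient's share is 20% × £10,341 = £2,068.20. OOP would hit £3,329.40 > £1,325, so the cap limits the patient to £1,325 − £1,261.20 = £63.80.

£63.80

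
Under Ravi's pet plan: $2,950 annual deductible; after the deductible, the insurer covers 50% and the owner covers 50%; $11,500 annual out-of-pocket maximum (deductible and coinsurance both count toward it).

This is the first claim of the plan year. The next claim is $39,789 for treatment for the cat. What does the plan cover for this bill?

Deductible not yet touched, so the first $2,950 of the bill goes to the deductible.
That leaves $39,789 − $2,950 = $36,839 for coinsurance.
Owner's 50% share of $36,839 is $18,419.50.
So the owner owes $2,950 + $18,419.50 = $21,369.50 before any cap.
That would bring total out-of-pocket to $21,369.50, past the $11,500 cap. The owner is capped at $11,500 − $0 = $11,500 on this claim.
Insurer pays the balance: $39,789 − $11,500 = $28,289.

$28,289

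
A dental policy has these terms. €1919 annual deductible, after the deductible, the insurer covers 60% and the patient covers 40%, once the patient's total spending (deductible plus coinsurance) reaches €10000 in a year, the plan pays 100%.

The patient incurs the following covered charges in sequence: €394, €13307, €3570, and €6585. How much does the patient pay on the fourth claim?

€1940.20

Bill 1, €394: all of it applies to the deductible. Patient owes €394 (running OOP €394).
Bill 2, €13307: €1525 finishes the deductible; €11782 goes to coinsurance; 40% of €11782 = €4712.80. Cost to patient: €6237.80. OOP to date €6631.80.
Bill 3, €3570: 40% coinsurance on €3570 = €1428. Patient pays €1428; OOP now €8059.80.
Bill 4, €6585: deductible already satisfied, so patient's share is 40% × €6585 = €2634. OOP would hit €10693.80 > €10000, so the cap limits the patient to €10000 − €8059.80 = €1940.20.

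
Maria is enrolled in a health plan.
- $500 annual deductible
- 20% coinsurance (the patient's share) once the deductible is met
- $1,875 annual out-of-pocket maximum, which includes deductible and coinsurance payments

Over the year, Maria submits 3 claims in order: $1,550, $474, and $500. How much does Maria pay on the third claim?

Claim 1 ($1,550): $500 finishes the deductible; $1,050 goes to coinsurance; coinsurance $1,050 × 20% = $210. Patient owes $710 (running OOP $710).
Claim 2 ($474): deductible already satisfied, so patient's share is 20% × $474 = $94.80. Patient owes $94.80 (running OOP $804.80).
Claim 3 ($500): deductible met; 20% of $500 = $100. Patient pays $100; OOP now $904.80.

$100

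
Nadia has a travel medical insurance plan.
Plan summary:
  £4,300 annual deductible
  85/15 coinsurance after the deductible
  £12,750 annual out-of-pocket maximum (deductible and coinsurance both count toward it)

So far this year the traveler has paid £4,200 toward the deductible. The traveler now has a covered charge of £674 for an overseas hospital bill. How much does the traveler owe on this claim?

Deductible still to meet: £4,300 − £4,200 = £100.
That leaves £674 − £100 = £574 for coinsurance.
15% of £574 = £86.10 falls to the traveler.
So the traveler owes £100 + £86.10 = £186.10 before any cap.
Year-to-date out-of-pocket becomes £4,200 + £186.10 = £4,386.10, still under the £12,750 maximum, so no cap applies.

£186.10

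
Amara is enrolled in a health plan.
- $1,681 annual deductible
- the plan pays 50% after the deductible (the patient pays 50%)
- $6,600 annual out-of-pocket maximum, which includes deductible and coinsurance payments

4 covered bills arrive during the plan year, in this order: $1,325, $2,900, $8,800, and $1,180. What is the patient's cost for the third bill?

Claim 1 ($1,325): entire amount goes to the deductible. Patient pays $1,325; OOP now $1,325.
Claim 2 ($2,900): $356 to deductible, leaving $2,544; patient's 50% is $1,272. Cost to patient: $1,628. OOP to date $2,953.
Claim 3 ($8,800): deductible already satisfied, so patient's share is 50% × $8,800 = $4,400. OOP would hit $7,353 > $6,600, so the cap limits the patient to $6,600 − $2,953 = $3,647.

$3,647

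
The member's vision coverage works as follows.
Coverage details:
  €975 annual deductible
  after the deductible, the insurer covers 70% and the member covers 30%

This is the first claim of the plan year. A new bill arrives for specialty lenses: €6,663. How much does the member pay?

Deductible not yet touched, so the first €975 of the bill goes to the deductible.
After the €975 deductible portion, €6,663 − €975 = €5,688 is subject to coinsurance.
Member's 30% share of €5,688 is €1,706.40.
That puts the member's cost at €975 + €1,706.40 = €2,681.40.

€2,681.40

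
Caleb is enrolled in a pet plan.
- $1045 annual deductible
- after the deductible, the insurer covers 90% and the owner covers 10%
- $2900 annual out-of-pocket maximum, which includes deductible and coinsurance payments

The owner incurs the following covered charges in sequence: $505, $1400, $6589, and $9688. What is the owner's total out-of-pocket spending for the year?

$2758.70

#1 ($505): fully absorbed by the deductible. Owner pays $505; OOP now $505.
#2 ($1400): deductible takes $540, $860 remains; 10% of $860 = $86. Owner pays $626; OOP now $1131.
#3 ($6589): deductible met; 10% of $6589 = $658.90. Owner pays $658.90; OOP now $1789.90.
#4 ($9688): deductible already satisfied, so owner's share is 10% × $9688 = $968.80. Owner owes $968.80 (running OOP $2758.70).
Total paid by the owner: $505 + $626 + $658.90 + $968.80 = $2758.70.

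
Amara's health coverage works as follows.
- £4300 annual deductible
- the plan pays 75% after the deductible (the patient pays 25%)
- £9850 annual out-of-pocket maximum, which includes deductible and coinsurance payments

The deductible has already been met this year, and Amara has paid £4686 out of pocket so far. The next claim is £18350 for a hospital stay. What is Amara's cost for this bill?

£4587.50

With the deductible met, the entire £18350 is subject to coinsurance.
25% of £18350 = £4587.50 falls to the patient.
Year-to-date out-of-pocket becomes £4686 + £4587.50 = £9273.50, still under the £9850 maximum, so no cap applies.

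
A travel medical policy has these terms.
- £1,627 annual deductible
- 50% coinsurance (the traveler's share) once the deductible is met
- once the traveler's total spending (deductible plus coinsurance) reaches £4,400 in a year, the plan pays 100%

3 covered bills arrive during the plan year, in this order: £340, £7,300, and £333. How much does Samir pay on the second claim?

Claim 1 (£340): entire amount goes to the deductible. Cost to traveler: £340. OOP to date £340.
Claim 2 (£7,300): deductible takes £1,287, £6,013 remains; traveler's 50% is £3,006.50. Together that's £1,287 + £3,006.50 = £4,293.50. Adding that to £340 gives £4,633.50, past the £4,400 cap; traveler pays only £4,400 − £340 = £4,060.

£4,060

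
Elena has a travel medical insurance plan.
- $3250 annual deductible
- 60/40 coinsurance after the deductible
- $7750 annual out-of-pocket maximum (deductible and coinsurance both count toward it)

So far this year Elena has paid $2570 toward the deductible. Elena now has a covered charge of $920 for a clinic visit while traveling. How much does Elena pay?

$776

Deductible still to meet: $3250 − $2570 = $680.
The remaining $240 (= $920 − $680) moves to coinsurance.
Traveler's 40% share of $240 is $96.
Traveler responsibility before any cap: $680 + $96 = $776.
Total out-of-pocket so far would be $2570 + $776 = $3346, below the $7750 cap — no reduction.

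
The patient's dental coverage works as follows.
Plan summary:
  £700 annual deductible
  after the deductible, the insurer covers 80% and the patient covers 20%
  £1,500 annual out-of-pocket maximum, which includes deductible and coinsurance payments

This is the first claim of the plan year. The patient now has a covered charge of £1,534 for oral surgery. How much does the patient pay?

Nothing has been paid toward the £700 deductible, so the first £700 of this charge is applied there.
That leaves £1,534 − £700 = £834 for coinsurance.
20% of £834 = £166.80 falls to the patient.
That puts the patient's cost at £700 + £166.80 = £866.80 before any cap.
Year-to-date out-of-pocket becomes £0 + £866.80 = £866.80, still under the £1,500 maximum, so no cap applies.

£866.80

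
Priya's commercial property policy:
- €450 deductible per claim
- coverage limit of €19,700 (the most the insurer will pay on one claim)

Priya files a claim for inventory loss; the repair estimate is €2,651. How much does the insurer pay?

€2,201

Less the €450 deductible: €2,651 − €450 = €2,201.
€2,201 ≤ €19,700, so the limit doesn't bind; insurer pays €2,201.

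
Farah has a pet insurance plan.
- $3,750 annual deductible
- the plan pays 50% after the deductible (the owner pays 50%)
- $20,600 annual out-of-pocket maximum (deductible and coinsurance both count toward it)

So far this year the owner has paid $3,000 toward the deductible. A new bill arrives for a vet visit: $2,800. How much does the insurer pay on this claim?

$1,025

$3,000 of the $3,750 deductible is already met, leaving $750.
After the $750 deductible portion, $2,800 − $750 = $2,050 is subject to coinsurance.
Owner's 50% share of $2,050 is $1,025.
So the owner owes $750 + $1,025 = $1,775 before any cap.
Total out-of-pocket so far would be $3,000 + $1,775 = $4,775, below the $20,600 cap — no reduction.
Insurer pays the balance: $2,800 − $1,775 = $1,025.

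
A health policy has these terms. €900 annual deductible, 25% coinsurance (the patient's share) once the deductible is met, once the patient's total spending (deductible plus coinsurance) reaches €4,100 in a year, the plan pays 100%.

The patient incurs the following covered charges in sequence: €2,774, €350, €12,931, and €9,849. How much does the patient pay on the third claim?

#1 (€2,774): deductible takes €900, €1,874 remains; patient's 25% is €468.50. Cost to patient: €1,368.50. OOP to date €1,368.50.
#2 (€350): deductible already satisfied, so patient's share is 25% × €350 = €87.50. Patient pays €87.50; OOP now €1,456.
#3 (€12,931): deductible already satisfied, so patient's share is 25% × €12,931 = €3,232.75. That would push OOP to €4,688.75, over the €4,100 cap, so patient pays €4,100 − €1,456 = €2,644.

€2,644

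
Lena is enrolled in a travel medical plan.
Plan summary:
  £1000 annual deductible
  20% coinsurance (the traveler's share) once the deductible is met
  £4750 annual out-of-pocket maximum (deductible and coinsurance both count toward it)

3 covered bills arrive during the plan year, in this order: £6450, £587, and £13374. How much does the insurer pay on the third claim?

#1 (£6450): £1000 to deductible, leaving £5450; traveler's 20% is £1090. Traveler pays £2090; OOP now £2090. Plan pays £6450 − £2090 = £4360.
#2 (£587): deductible met; 20% of £587 = £117.40. Traveler pays £117.40; OOP now £2207.40. Plan pays £587 − £117.40 = £469.60.
#3 (£13374): 20% coinsurance on £13374 = £2674.80. Adding that to £2207.40 gives £4882.20, past the £4750 cap; traveler pays only £4750 − £2207.40 = £2542.60. Plan pays £13374 − £2542.60 = £10831.40.

£10831.40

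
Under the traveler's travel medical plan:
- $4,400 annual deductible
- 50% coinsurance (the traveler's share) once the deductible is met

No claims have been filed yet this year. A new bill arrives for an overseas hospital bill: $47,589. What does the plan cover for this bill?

Deductible not yet touched, so the first $4,400 of the bill goes to the deductible.
The remaining $43,189 (= $47,589 − $4,400) moves to coinsurance.
50% of $43,189 = $21,594.50 falls to the traveler.
That puts the traveler's cost at $4,400 + $21,594.50 = $25,994.50.
The plan picks up $47,589 − $25,994.50 = $21,594.50.

$21,594.50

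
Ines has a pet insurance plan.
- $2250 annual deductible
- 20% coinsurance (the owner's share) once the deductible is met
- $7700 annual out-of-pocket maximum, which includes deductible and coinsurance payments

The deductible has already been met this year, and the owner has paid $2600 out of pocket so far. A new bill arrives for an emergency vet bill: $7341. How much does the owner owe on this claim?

The deductible is already satisfied, so the full bill goes to coinsurance.
Owner's 20% share of $7341 is $1468.20.
Cumulative spending $2600 + $1468.20 = $4068.20 stays under the $7700 maximum.

$1468.20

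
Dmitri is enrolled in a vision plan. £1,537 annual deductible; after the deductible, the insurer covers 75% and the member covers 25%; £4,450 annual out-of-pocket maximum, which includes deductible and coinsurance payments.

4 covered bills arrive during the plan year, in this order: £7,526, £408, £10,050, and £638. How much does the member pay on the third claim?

#1 (£7,526): deductible takes £1,537, £5,989 remains; member's 25% is £1,497.25. Member owes £3,034.25 (running OOP £3,034.25).
#2 (£408): 25% coinsurance on £408 = £102. Cost to member: £102. OOP to date £3,136.25.
#3 (£10,050): 25% coinsurance on £10,050 = £2,512.50. OOP would hit £5,648.75 > £4,450, so the cap limits the member to £4,450 − £3,136.25 = £1,313.75.

£1,313.75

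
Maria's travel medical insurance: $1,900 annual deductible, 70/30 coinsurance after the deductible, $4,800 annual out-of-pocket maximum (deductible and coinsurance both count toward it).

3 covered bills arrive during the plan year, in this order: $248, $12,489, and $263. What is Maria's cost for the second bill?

Bill 1, $248: entire amount goes to the deductible. Cost to traveler: $248. OOP to date $248.
Bill 2, $12,489: deductible takes $1,652, $10,837 remains; coinsurance $10,837 × 30% = $3,251.10. Deductible plus coinsurance: $1,652 + $3,251.10 = $4,903.10. Adding that to $248 gives $5,151.10, past the $4,800 cap; traveler pays only $4,800 − $248 = $4,552.

$4,552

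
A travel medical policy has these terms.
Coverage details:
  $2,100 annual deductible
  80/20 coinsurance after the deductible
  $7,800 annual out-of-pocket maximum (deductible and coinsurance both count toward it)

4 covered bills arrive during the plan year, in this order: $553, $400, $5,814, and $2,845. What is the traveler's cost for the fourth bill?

Claim 1 ($553): all of it applies to the deductible. Traveler pays $553; OOP now $553.
Claim 2 ($400): fully absorbed by the deductible. Cost to traveler: $400. OOP to date $953.
Claim 3 ($5,814): deductible takes $1,147, $4,667 remains; traveler's 20% is $933.40. Traveler pays $2,080.40; OOP now $3,033.40.
Claim 4 ($2,845): deductible already satisfied, so traveler's share is 20% × $2,845 = $569. Traveler owes $569 (running OOP $3,602.40).

$569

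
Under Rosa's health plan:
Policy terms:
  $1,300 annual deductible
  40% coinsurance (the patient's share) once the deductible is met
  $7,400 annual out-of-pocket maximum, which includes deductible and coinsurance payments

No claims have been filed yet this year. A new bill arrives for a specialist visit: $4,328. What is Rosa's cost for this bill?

$2,511.20

Deductible not yet touched, so the first $1,300 of the bill goes to the deductible.
After the $1,300 deductible portion, $4,328 − $1,300 = $3,028 is subject to coinsurance.
40% of $3,028 = $1,211.20 falls to the patient.
Patient responsibility before any cap: $1,300 + $1,211.20 = $2,511.20.
Cumulative spending $0 + $2,511.20 = $2,511.20 stays under the $7,400 maximum.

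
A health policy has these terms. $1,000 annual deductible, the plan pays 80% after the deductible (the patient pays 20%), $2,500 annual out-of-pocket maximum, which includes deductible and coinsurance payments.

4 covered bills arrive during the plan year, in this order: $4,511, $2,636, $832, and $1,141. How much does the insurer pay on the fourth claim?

$1,036.80

Bill 1, $4,511: $1,000 finishes the deductible; $3,511 goes to coinsurance; patient's 20% is $702.20. Patient owes $1,702.20 (running OOP $1,702.20). Insurer: $4,511 − $1,702.20 = $2,808.80.
Bill 2, $2,636: deductible already satisfied, so patient's share is 20% × $2,636 = $527.20. Cost to patient: $527.20. OOP to date $2,229.40. Plan pays $2,636 − $527.20 = $2,108.80.
Bill 3, $832: deductible met; 20% of $832 = $166.40. Patient pays $166.40; OOP now $2,395.80. Plan pays $832 − $166.40 = $665.60.
Bill 4, $1,141: deductible met; 20% of $1,141 = $228.20. Adding that to $2,395.80 gives $2,624, past the $2,500 cap; patient pays only $2,500 − $2,395.80 = $104.20. Insurer: $1,141 − $104.20 = $1,036.80.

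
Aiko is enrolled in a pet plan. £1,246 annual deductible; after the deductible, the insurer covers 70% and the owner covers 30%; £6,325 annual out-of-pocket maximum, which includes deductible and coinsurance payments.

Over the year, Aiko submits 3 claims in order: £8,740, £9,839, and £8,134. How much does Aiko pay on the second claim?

£2,830.80

Bill 1, £8,740: £1,246 finishes the deductible; £7,494 goes to coinsurance; 30% of £7,494 = £2,248.20. Owner pays £3,494.20; OOP now £3,494.20.
Bill 2, £9,839: 30% coinsurance on £9,839 = £2,951.70. That would push OOP to £6,445.90, over the £6,325 cap, so owner pays £6,325 − £3,494.20 = £2,830.80.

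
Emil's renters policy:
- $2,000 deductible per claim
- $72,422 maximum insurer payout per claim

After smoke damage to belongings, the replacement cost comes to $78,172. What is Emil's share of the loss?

$5,750

After the deductible, $78,172 − $2,000 = $76,172 remains.
The $72,422 per-incident cap binds; insurer pays $72,422.
Out of pocket: $78,172 − $72,422 = $5,750.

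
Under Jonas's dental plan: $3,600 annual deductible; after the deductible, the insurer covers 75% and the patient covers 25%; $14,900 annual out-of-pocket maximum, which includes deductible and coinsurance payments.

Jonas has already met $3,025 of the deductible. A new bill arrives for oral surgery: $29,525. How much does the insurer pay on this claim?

$21,712.50

$3,025 of the $3,600 deductible is already met, leaving $575.
That leaves $29,525 − $575 = $28,950 for coinsurance.
25% of $28,950 = $7,237.50 falls to the patient.
So the patient owes $575 + $7,237.50 = $7,812.50 before any cap.
Cumulative spending $3,025 + $7,812.50 = $10,837.50 stays under the $14,900 maximum.
Insurer pays the balance: $29,525 − $7,812.50 = $21,712.50.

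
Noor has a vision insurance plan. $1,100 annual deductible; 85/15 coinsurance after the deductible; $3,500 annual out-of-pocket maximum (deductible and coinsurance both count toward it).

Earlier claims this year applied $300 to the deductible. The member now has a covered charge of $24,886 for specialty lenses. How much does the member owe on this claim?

Deductible still to meet: $1,100 − $300 = $800.
That leaves $24,886 − $800 = $24,086 for coinsurance.
15% of $24,086 = $3,612.90 falls to the member.
That puts the member's cost at $800 + $3,612.90 = $4,412.90 before any cap.
Adding $4,412.90 to the $300 already spent would give $4,712.90, which exceeds the $3,500 cap; the member pays just $3,500 − $300 = $3,200.

$3,200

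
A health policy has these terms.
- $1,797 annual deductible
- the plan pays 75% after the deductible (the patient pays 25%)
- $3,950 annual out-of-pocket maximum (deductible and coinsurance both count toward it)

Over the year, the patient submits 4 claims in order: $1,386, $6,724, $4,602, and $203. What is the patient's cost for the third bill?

$574.75

Claim 1 ($1,386): all of it applies to the deductible. Cost to patient: $1,386. OOP to date $1,386.
Claim 2 ($6,724): deductible takes $411, $6,313 remains; 25% of $6,313 = $1,578.25. Cost to patient: $1,989.25. OOP to date $3,375.25.
Claim 3 ($4,602): deductible already satisfied, so patient's share is 25% × $4,602 = $1,150.50. OOP would hit $4,525.75 > $3,950, so the cap limits the patient to $3,950 − $3,375.25 = $574.75.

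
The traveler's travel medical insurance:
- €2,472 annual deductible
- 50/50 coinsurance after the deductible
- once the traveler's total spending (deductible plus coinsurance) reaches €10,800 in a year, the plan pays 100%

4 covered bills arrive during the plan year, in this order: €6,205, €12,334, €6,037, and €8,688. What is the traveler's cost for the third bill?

€294.50

#1 (€6,205): deductible takes €2,472, €3,733 remains; coinsurance €3,733 × 50% = €1,866.50. Traveler owes €4,338.50 (running OOP €4,338.50).
#2 (€12,334): 50% coinsurance on €12,334 = €6,167. Cost to traveler: €6,167. OOP to date €10,505.50.
#3 (€6,037): deductible already satisfied, so traveler's share is 50% × €6,037 = €3,018.50. OOP would hit €13,524 > €10,800, so the cap limits the traveler to €10,800 − €10,505.50 = €294.50.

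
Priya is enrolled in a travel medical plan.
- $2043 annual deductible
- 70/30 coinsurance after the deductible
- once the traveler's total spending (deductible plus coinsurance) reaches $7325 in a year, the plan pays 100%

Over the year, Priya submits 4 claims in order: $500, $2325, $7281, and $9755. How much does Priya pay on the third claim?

Claim 1 — $500: entire amount goes to the deductible. Traveler owes $500 (running OOP $500).
Claim 2 — $2325: $1543 to deductible, leaving $782; coinsurance $782 × 30% = $234.60. Traveler owes $1777.60 (running OOP $2277.60).
Claim 3 — $7281: deductible already satisfied, so traveler's share is 30% × $7281 = $2184.30. Traveler owes $2184.30 (running OOP $4461.90).

$2184.30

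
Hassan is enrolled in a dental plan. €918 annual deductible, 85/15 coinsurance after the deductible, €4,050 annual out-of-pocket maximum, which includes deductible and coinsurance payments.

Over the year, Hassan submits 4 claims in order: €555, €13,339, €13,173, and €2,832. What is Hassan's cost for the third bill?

€1,185.60

Claim 1 — €555: fully absorbed by the deductible. Patient pays €555; OOP now €555.
Claim 2 — €13,339: €363 finishes the deductible; €12,976 goes to coinsurance; 15% of €12,976 = €1,946.40. Patient pays €2,309.40; OOP now €2,864.40.
Claim 3 — €13,173: deductible met; 15% of €13,173 = €1,975.95. Adding that to €2,864.40 gives €4,840.35, past the €4,050 cap; patient pays only €4,050 − €2,864.40 = €1,185.60.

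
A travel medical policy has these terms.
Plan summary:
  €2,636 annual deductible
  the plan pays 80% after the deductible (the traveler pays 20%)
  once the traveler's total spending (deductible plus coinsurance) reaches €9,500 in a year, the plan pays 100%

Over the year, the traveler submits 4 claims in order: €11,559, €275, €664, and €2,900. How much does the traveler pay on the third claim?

€132.80

#1 (€11,559): €2,636 finishes the deductible; €8,923 goes to coinsurance; traveler's 20% is €1,784.60. Cost to traveler: €4,420.60. OOP to date €4,420.60.
#2 (€275): deductible already satisfied, so traveler's share is 20% × €275 = €55. Traveler owes €55 (running OOP €4,475.60).
#3 (€664): deductible met; 20% of €664 = €132.80. Traveler pays €132.80; OOP now €4,608.40.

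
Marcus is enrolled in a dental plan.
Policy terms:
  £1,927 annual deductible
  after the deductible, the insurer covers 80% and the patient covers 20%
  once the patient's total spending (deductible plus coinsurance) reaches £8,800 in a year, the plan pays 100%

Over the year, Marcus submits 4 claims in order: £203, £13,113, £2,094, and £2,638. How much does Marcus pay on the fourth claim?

#1 (£203): fully absorbed by the deductible. Patient owes £203 (running OOP £203).
#2 (£13,113): £1,724 finishes the deductible; £11,389 goes to coinsurance; 20% of £11,389 = £2,277.80. Patient owes £4,001.80 (running OOP £4,204.80).
#3 (£2,094): deductible already satisfied, so patient's share is 20% × £2,094 = £418.80. Cost to patient: £418.80. OOP to date £4,623.60.
#4 (£2,638): 20% coinsurance on £2,638 = £527.60. Patient pays £527.60; OOP now £5,151.20.

£527.60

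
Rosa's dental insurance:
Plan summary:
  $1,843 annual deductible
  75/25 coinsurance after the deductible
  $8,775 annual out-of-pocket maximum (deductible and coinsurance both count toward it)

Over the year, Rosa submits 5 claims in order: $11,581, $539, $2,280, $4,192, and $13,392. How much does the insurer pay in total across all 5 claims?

$23,209

Claim 1 — $11,581: deductible takes $1,843, $9,738 remains; 25% of $9,738 = $2,434.50. Patient pays $4,277.50; OOP now $4,277.50. Plan pays $11,581 − $4,277.50 = $7,303.50.
Claim 2 — $539: deductible met; 25% of $539 = $134.75. Cost to patient: $134.75. OOP to date $4,412.25. Insurer: $539 − $134.75 = $404.25.
Claim 3 — $2,280: deductible already satisfied, so patient's share is 25% × $2,280 = $570. Patient owes $570 (running OOP $4,982.25). Insurer: $2,280 − $570 = $1,710.
Claim 4 — $4,192: 25% coinsurance on $4,192 = $1,048. Patient owes $1,048 (running OOP $6,030.25). Plan pays $4,192 − $1,048 = $3,144.
Claim 5 — $13,392: deductible met; 25% of $13,392 = $3,348. Adding that to $6,030.25 gives $9,378.25, past the $8,775 cap; patient pays only $8,775 − $6,030.25 = $2,744.75. Insurer: $13,392 − $2,744.75 = $10,647.25.
Insurer total: $7,303.50 + $404.25 + $1,710 + $3,144 + $10,647.25 = $23,209.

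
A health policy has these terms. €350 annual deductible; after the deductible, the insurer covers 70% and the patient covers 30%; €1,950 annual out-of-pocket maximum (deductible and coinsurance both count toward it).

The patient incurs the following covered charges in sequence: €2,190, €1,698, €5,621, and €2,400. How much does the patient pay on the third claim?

€538.60

#1 (€2,190): deductible takes €350, €1,840 remains; patient's 30% is €552. Patient owes €902 (running OOP €902).
#2 (€1,698): deductible met; 30% of €1,698 = €509.40. Patient pays €509.40; OOP now €1,411.40.
#3 (€5,621): deductible met; 30% of €5,621 = €1,686.30. Adding that to €1,411.40 gives €3,097.70, past the €1,950 cap; patient pays only €1,950 − €1,411.40 = €538.60.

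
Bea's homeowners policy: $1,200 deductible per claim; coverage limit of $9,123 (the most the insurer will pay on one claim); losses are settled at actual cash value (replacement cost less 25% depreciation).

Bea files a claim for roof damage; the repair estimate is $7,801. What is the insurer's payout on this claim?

Depreciate 25%: the covered value is $7,801 × 0.75 = $5,850.75.
After the deductible, $5,850.75 − $1,200 = $4,650.75 remains.
$4,650.75 is within the $9,123 limit, so the insurer pays $4,650.75.

$4,650.75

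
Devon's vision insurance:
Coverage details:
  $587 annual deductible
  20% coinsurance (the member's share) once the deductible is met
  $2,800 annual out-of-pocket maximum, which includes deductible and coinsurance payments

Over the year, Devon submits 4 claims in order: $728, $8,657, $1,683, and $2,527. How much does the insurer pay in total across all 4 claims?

Bill 1, $728: $587 finishes the deductible; $141 goes to coinsurance; coinsurance $141 × 20% = $28.20. Member pays $615.20; OOP now $615.20. Plan pays $728 − $615.20 = $112.80.
Bill 2, $8,657: deductible already satisfied, so member's share is 20% × $8,657 = $1,731.40. Member owes $1,731.40 (running OOP $2,346.60). Plan pays $8,657 − $1,731.40 = $6,925.60.
Bill 3, $1,683: 20% coinsurance on $1,683 = $336.60. Member pays $336.60; OOP now $2,683.20. Plan pays $1,683 − $336.60 = $1,346.40.
Bill 4, $2,527: 20% coinsurance on $2,527 = $505.40. OOP would hit $3,188.60 > $2,800, so the cap limits the member to $2,800 − $2,683.20 = $116.80. Insurer: $2,527 − $116.80 = $2,410.20.
Insurer total: $112.80 + $6,925.60 + $1,346.40 + $2,410.20 = $10,795.

$10,795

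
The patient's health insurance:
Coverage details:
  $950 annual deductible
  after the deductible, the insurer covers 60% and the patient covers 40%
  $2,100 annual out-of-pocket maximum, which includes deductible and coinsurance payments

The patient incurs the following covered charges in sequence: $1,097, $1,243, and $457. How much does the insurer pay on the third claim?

$274.20

#1 ($1,097): $950 finishes the deductible; $147 goes to coinsurance; coinsurance $147 × 40% = $58.80. Patient owes $1,008.80 (running OOP $1,008.80). Plan pays $1,097 − $1,008.80 = $88.20.
#2 ($1,243): deductible met; 40% of $1,243 = $497.20. Patient pays $497.20; OOP now $1,506. Plan pays $1,243 − $497.20 = $745.80.
#3 ($457): deductible already satisfied, so patient's share is 40% × $457 = $182.80. Patient owes $182.80 (running OOP $1,688.80). Plan pays $457 − $182.80 = $274.20.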